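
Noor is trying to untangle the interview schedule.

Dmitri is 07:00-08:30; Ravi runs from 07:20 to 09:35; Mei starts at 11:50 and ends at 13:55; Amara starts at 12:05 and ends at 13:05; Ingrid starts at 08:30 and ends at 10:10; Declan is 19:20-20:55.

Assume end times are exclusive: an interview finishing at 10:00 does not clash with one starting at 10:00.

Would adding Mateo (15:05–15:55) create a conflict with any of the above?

Dmitri: ends 08:30 at or before Mateo starts 15:05 → clear.
Ravi: ends 09:35 at or before Mateo starts 15:05 → clear.
Ingrid: ends 10:10 at or before Mateo starts 15:05 → clear.
Mei: ends 13:55 at or before Mateo starts 15:05 → clear.
Amara: ends 13:05 at or before Mateo starts 15:05 → clear.
Declan: starts 19:20 at or after Mateo ends 15:55 → clear.

No — it doesn't clash with anything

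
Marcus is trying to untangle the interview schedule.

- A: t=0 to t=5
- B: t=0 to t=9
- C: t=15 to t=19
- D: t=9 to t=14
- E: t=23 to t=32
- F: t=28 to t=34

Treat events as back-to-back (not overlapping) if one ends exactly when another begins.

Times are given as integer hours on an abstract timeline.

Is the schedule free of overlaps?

Sorted by start: A, B, D, C, E, F.
B starts before A ends → A and B overlap.
That's a conflict, so the schedule is not conflict-free.

No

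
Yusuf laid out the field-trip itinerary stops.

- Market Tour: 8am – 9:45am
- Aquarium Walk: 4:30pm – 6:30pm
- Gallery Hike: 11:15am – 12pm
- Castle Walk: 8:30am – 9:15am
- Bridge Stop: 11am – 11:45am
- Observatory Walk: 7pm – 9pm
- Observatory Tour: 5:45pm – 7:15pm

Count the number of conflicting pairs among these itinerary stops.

Sorted by start: Market Tour, Castle Walk, Bridge Stop, Gallery Hike, Aquarium Walk, Observatory Tour, Observatory Walk.
Castle Walk starts before Market Tour ends → Market Tour and Castle Walk overlap.
Bridge Stop starts after Market Tour ends, so Market Tour has no further overlaps.
Bridge Stop starts after Castle Walk ends, so Castle Walk has no further overlaps.
Gallery Hike starts before Bridge Stop ends → Bridge Stop and Gallery Hike overlap.
Aquarium Walk starts after Bridge Stop ends, so Bridge Stop has no further overlaps.
Aquarium Walk starts after Gallery Hike ends, so Gallery Hike has no further overlaps.
Observatory Tour starts before Aquarium Walk ends → Aquarium Walk and Observatory Tour overlap.
Observatory Walk starts after Aquarium Walk ends.
Observatory Walk starts before Observatory Tour ends → Observatory Tour and Observatory Walk overlap.
Overlapping pairs: Aquarium Walk & Observatory Tour, Bridge Stop & Gallery Hike, Castle Walk & Market Tour, Observatory Tour & Observatory Walk — 4 in total.

4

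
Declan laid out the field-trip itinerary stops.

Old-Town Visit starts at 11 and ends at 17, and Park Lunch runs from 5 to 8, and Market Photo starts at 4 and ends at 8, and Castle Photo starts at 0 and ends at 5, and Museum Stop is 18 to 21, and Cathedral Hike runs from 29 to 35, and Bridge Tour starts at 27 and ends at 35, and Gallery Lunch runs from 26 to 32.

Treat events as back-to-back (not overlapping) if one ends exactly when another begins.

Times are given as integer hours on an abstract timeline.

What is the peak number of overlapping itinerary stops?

3

Sort all start/end points and keep a running count:
0 start Castle Photo → 1
4 start Market Photo → 2
5 end Castle Photo → 1
5 start Park Lunch → 2
8 end Market Photo → 1
8 end Park Lunch → 0
11 start Old-Town Visit → 1
17 end Old-Town Visit → 0
18 start Museum Stop → 1
21 end Museum Stop → 0
26 start Gallery Lunch → 1
27 start Bridge Tour → 2
29 start Cathedral Hike → 3
32 end Gallery Lunch → 2
35 end Bridge Tour → 1
35 end Cathedral Hike → 0
Peak is 3, at 29 (Bridge Tour, Cathedral Hike, Gallery Lunch).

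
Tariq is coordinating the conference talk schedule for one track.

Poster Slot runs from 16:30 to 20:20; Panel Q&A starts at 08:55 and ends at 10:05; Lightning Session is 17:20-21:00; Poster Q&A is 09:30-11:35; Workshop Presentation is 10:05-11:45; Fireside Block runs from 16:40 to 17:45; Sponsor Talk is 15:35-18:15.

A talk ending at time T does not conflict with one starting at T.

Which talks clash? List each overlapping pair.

Fireside Block & Lightning Session, Fireside Block & Poster Slot, Fireside Block & Sponsor Talk, Lightning Session & Poster Slot, Lightning Session & Sponsor Talk, Panel Q&A & Poster Q&A, Poster Q&A & Workshop Presentation, Poster Slot & Sponsor Talk

Sorted by start: Panel Q&A, Poster Q&A, Workshop Presentation, Sponsor Talk, Poster Slot, Fireside Block, Lightning Session.
Poster Q&A starts before Panel Q&A ends → Panel Q&A and Poster Q&A overlap.
Workshop Presentation starts exactly when Panel Q&A ends (back-to-back, no overlap), so nothing later overlaps Panel Q&A either.
Workshop Presentation starts before Poster Q&A ends → Poster Q&A and Workshop Presentation overlap.
Sponsor Talk starts after Poster Q&A ends, so nothing later overlaps Poster Q&A either.
Sponsor Talk starts after Workshop Presentation ends, so nothing later overlaps Workshop Presentation either.
Poster Slot starts before Sponsor Talk ends → Sponsor Talk and Poster Slot overlap.
Fireside Block starts before Sponsor Talk ends → Sponsor Talk and Fireside Block overlap.
Lightning Session starts before Sponsor Talk ends → Sponsor Talk and Lightning Session overlap.
Fireside Block starts before Poster Slot ends → Poster Slot and Fireside Block overlap.
Lightning Session starts before Poster Slot ends → Poster Slot and Lightning Session overlap.
Lightning Session starts before Fireside Block ends → Fireside Block and Lightning Session overlap.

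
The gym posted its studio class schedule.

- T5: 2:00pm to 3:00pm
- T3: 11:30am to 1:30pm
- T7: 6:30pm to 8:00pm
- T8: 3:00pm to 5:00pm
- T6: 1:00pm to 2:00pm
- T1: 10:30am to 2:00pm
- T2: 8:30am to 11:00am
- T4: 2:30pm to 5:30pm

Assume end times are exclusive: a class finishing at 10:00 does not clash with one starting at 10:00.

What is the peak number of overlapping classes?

Walk through starts and ends in time order (an end at T is processed before a start at T):
8:30am start T2 → 1
10:30am start T1 → 2
11:00am end T2 → 1
11:30am start T3 → 2
1:00pm start T6 → 3
1:30pm end T3 → 2
2:00pm end T1 → 1
2:00pm end T6 → 0
2:00pm start T5 → 1
2:30pm start T4 → 2
3:00pm end T5 → 1
3:00pm start T8 → 2
5:00pm end T8 → 1
5:30pm end T4 → 0
6:30pm start T7 → 1
8:00pm end T7 → 0
Peak is 3, at 1:00pm (T1, T3, T6).

3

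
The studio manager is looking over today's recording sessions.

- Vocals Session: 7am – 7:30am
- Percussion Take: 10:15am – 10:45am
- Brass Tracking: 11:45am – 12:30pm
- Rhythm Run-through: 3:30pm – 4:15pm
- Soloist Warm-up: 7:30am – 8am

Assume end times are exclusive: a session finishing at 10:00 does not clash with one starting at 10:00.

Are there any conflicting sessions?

Sorted by start: Vocals Session, Soloist Warm-up, Percussion Take, Brass Tracking, Rhythm Run-through.
Soloist Warm-up starts exactly when Vocals Session ends (back-to-back, no overlap), so Vocals Session has no further overlaps.
Percussion Take starts after Soloist Warm-up ends, so Soloist Warm-up has no further overlaps.
Brass Tracking starts after Percussion Take ends, so Percussion Take has no further overlaps.
Rhythm Run-through starts after Brass Tracking ends.
Every pair is clear; the schedule has no overlaps.

No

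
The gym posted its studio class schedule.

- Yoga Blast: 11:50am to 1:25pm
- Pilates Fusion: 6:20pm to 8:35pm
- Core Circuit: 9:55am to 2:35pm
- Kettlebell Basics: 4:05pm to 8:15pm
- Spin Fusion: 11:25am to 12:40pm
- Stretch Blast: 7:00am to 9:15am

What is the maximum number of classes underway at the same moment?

Walk through starts and ends in time order (an end at T is processed before a start at T):
7:00am start Stretch Blast → 1
9:15am end Stretch Blast → 0
9:55am start Core Circuit → 1
11:25am start Spin Fusion → 2
11:50am start Yoga Blast → 3
12:40pm end Spin Fusion → 2
1:25pm end Yoga Blast → 1
2:35pm end Core Circuit → 0
4:05pm start Kettlebell Basics → 1
6:20pm start Pilates Fusion → 2
8:15pm end Kettlebell Basics → 1
8:35pm end Pilates Fusion → 0
Peak is 3, at 11:50am (Core Circuit, Spin Fusion, Yoga Blast).

3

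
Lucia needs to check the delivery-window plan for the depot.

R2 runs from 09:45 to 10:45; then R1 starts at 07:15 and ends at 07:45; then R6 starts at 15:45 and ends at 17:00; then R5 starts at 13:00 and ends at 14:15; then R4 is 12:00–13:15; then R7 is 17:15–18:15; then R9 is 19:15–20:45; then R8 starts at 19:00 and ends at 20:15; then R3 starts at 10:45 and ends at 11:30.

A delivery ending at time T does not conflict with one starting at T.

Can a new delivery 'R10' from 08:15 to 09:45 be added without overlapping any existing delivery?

Yes — the slot is free

R1: ends 07:45 at or before R10 starts 08:15 → clear.
R2: starts 09:45 at or after R10 ends 09:45 → clear.
R3: starts 10:45 at or after R10 ends 09:45 → clear.
R4: starts 12:00 at or after R10 ends 09:45 → clear.
R5: starts 13:00 at or after R10 ends 09:45 → clear.
R6: starts 15:45 at or after R10 ends 09:45 → clear.
R7: starts 17:15 at or after R10 ends 09:45 → clear.
R8: starts 19:00 at or after R10 ends 09:45 → clear.
R9: starts 19:15 at or after R10 ends 09:45 → clear.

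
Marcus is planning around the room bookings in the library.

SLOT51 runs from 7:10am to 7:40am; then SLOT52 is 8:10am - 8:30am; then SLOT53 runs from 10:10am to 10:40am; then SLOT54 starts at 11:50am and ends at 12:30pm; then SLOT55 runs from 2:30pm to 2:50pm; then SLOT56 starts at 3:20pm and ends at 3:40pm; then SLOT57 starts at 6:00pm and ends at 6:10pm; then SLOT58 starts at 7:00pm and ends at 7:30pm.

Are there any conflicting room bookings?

Sorted by start: SLOT51, SLOT52, SLOT53, SLOT54, SLOT55, SLOT56, SLOT57, SLOT58.
SLOT52 starts after SLOT51 ends; SLOT51 is clear from here.
SLOT53 starts after SLOT52 ends; SLOT52 is clear from here.
SLOT54 starts after SLOT53 ends; SLOT53 is clear from here.
SLOT55 starts after SLOT54 ends; SLOT54 is clear from here.
SLOT56 starts after SLOT55 ends; SLOT55 is clear from here.
SLOT57 starts after SLOT56 ends; SLOT56 is clear from here.
SLOT58 starts after SLOT57 ends.
Every pair is clear; the schedule has no overlaps.

No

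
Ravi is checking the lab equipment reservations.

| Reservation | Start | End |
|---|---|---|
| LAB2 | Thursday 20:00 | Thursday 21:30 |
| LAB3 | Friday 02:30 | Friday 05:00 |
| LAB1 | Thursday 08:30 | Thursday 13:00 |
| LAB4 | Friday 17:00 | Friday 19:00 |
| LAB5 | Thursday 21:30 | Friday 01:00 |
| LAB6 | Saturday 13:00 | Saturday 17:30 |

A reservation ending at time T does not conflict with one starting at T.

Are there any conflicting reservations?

Sorted by start: LAB1, LAB2, LAB5, LAB3, LAB4, LAB6.
LAB2 starts after LAB1 ends, so LAB1 has no further overlaps.
LAB5 starts exactly when LAB2 ends (back-to-back, no overlap), so LAB2 has no further overlaps.
LAB3 starts after LAB5 ends, so LAB5 has no further overlaps.
LAB4 starts after LAB3 ends, so LAB3 has no further overlaps.
LAB6 starts after LAB4 ends.
Every pair is clear; the schedule has no overlaps.

No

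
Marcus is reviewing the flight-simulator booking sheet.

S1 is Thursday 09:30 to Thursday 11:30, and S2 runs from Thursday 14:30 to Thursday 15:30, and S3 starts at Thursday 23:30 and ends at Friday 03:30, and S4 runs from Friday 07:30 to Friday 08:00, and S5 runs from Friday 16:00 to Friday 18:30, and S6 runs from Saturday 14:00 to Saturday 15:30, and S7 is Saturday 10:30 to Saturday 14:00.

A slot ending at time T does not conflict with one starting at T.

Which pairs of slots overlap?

no overlapping pairs

Sorted by start: S1, S2, S3, S4, S5, S7, S6.
S2 starts after S1 ends, so nothing later overlaps S1 either.
S3 starts after S2 ends, so nothing later overlaps S2 either.
S4 starts after S3 ends, so nothing later overlaps S3 either.
S5 starts after S4 ends, so nothing later overlaps S4 either.
S7 starts after S5 ends, so nothing later overlaps S5 either.
S6 starts exactly when S7 ends (back-to-back, no overlap).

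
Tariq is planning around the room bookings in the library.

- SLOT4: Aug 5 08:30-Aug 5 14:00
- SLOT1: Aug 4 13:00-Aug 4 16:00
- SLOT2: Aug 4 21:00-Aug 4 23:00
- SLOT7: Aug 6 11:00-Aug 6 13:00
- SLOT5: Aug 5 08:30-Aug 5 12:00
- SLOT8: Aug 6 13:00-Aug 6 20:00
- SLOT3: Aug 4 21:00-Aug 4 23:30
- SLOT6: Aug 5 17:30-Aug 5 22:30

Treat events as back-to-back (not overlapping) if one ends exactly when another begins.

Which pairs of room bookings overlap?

SLOT2 & SLOT3, SLOT4 & SLOT5

Sorted by start: SLOT1, SLOT2, SLOT3, SLOT4, SLOT5, SLOT6, SLOT7, SLOT8.
SLOT2 starts after SLOT1 ends; SLOT1 is clear from here.
SLOT3 starts before SLOT2 ends → SLOT2 and SLOT3 overlap.
SLOT4 starts after SLOT2 ends; SLOT2 is clear from here.
SLOT4 starts after SLOT3 ends; SLOT3 is clear from here.
SLOT5 starts before SLOT4 ends → SLOT4 and SLOT5 overlap.
SLOT6 starts after SLOT4 ends; SLOT4 is clear from here.
SLOT6 starts after SLOT5 ends; SLOT5 is clear from here.
SLOT7 starts after SLOT6 ends; SLOT6 is clear from here.
SLOT8 starts exactly when SLOT7 ends (back-to-back, no overlap).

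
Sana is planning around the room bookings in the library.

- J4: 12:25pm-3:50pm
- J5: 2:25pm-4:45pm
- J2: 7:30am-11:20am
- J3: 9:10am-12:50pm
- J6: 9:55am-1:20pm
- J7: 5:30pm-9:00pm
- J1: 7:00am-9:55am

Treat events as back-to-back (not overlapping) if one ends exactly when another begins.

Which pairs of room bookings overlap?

Sorted by start: J1, J2, J3, J6, J4, J5, J7.
J2 starts before J1 ends → J1 and J2 overlap.
J3 starts before J1 ends → J1 and J3 overlap.
J6 starts exactly when J1 ends (back-to-back, no overlap) — done with J1.
J3 starts before J2 ends → J2 and J3 overlap.
J6 starts before J2 ends → J2 and J6 overlap.
J4 starts after J2 ends — done with J2.
J6 starts before J3 ends → J3 and J6 overlap.
J4 starts before J3 ends → J3 and J4 overlap.
J5 starts after J3 ends — done with J3.
J4 starts before J6 ends → J6 and J4 overlap.
J5 starts after J6 ends — done with J6.
J5 starts before J4 ends → J4 and J5 overlap.
J7 starts after J4 ends.
J7 starts after J5 ends.

J1 & J2, J1 & J3, J2 & J3, J2 & J6, J3 & J4, J3 & J6, J4 & J5, J4 & J6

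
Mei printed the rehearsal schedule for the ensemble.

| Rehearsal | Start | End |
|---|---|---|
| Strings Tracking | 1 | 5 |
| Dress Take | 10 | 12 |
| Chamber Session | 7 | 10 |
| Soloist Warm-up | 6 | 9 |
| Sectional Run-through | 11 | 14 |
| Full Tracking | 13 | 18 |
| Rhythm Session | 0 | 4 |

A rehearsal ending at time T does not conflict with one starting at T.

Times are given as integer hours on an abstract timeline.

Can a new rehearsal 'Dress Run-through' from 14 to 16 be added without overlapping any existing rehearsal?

No — it overlaps Full Tracking

Rhythm Session: ends 4 at or before Dress Run-through starts 14 → clear.
Strings Tracking: ends 5 at or before Dress Run-through starts 14 → clear.
Soloist Warm-up: ends 9 at or before Dress Run-through starts 14 → clear.
Chamber Session: ends 10 at or before Dress Run-through starts 14 → clear.
Dress Take: ends 12 at or before Dress Run-through starts 14 → clear.
Sectional Run-through: ends 14 at or before Dress Run-through starts 14 → clear.
Full Tracking: starts 13 before Dress Run-through ends 16, and ends 18 after Dress Run-through starts 14 → overlap.
Dress Run-through overlaps Full Tracking.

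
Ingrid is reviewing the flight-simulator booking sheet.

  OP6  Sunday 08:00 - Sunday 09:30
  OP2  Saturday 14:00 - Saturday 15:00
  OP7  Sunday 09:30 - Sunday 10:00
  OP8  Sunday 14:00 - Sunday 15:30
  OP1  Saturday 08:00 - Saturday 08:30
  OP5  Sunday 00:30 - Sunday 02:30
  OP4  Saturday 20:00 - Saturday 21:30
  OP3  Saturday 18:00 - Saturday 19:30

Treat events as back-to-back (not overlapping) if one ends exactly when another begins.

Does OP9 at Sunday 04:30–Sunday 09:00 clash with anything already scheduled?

OP1: ends Saturday 08:30 at or before OP9 starts Sunday 04:30 → clear.
OP2: ends Saturday 15:00 at or before OP9 starts Sunday 04:30 → clear.
OP3: ends Saturday 19:30 at or before OP9 starts Sunday 04:30 → clear.
OP4: ends Saturday 21:30 at or before OP9 starts Sunday 04:30 → clear.
OP5: ends Sunday 02:30 at or before OP9 starts Sunday 04:30 → clear.
OP6: starts Sunday 08:00 before OP9 ends Sunday 09:00, and ends Sunday 09:30 after OP9 starts Sunday 04:30 → overlap.
OP7: starts Sunday 09:30 at or after OP9 ends Sunday 09:00 → clear.
OP8: starts Sunday 14:00 at or after OP9 ends Sunday 09:00 → clear.
OP9 overlaps OP6.

Yes — it overlaps OP6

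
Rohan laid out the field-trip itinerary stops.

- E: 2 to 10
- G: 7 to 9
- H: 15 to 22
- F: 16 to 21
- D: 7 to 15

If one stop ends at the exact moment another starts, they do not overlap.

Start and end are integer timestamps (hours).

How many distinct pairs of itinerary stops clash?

Sorted by start: E, D, G, H, F.
D starts before E ends → E and D overlap.
G starts before E ends → E and G overlap.
H starts after E ends, so nothing later overlaps E either.
G starts before D ends → D and G overlap.
H starts exactly when D ends (back-to-back, no overlap), so nothing later overlaps D either.
H starts after G ends, so nothing later overlaps G either.
F starts before H ends → H and F overlap.
Overlapping pairs: D & E, D & G, E & G, F & H — 4 in total.

4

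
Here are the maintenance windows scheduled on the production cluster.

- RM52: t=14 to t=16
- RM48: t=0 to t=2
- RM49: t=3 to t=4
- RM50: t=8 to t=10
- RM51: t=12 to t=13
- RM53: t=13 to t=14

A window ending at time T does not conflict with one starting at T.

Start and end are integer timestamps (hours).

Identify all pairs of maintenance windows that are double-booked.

Two intervals overlap when each starts before the other ends.
Sorted by start: RM48, RM49, RM50, RM51, RM53, RM52.
RM49 starts after RM48 ends, so nothing later overlaps RM48 either.
RM50 starts after RM49 ends, so nothing later overlaps RM49 either.
RM51 starts after RM50 ends, so nothing later overlaps RM50 either.
RM53 starts exactly when RM51 ends (back-to-back, no overlap), so nothing later overlaps RM51 either.
RM52 starts exactly when RM53 ends (back-to-back, no overlap).

none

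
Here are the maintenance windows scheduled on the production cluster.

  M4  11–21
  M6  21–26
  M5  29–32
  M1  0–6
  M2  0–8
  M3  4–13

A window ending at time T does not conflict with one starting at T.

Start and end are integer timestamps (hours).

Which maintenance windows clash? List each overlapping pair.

Sorted by start: M1, M2, M3, M4, M6, M5.
M2 starts before M1 ends → M1 and M2 overlap.
M3 starts before M1 ends → M1 and M3 overlap.
M4 starts after M1 ends — done with M1.
M3 starts before M2 ends → M2 and M3 overlap.
M4 starts after M2 ends — done with M2.
M4 starts before M3 ends → M3 and M4 overlap.
M6 starts after M3 ends — done with M3.
M6 starts exactly when M4 ends (back-to-back, no overlap) — done with M4.
M5 starts after M6 ends.

M1 & M2, M1 & M3, M2 & M3, M3 & M4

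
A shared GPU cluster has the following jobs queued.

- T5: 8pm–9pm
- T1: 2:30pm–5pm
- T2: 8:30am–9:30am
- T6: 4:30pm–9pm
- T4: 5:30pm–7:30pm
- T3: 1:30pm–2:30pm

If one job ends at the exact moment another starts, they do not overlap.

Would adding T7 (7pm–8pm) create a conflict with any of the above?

T2: ends 9:30am at or before T7 starts 7pm → clear.
T3: ends 2:30pm at or before T7 starts 7pm → clear.
T1: ends 5pm at or before T7 starts 7pm → clear.
T6: starts 4:30pm before T7 ends 8pm, and ends 9pm after T7 starts 7pm → overlap.
T4: starts 5:30pm before T7 ends 8pm, and ends 7:30pm after T7 starts 7pm → overlap.
T5: starts 8pm at or after T7 ends 8pm → clear.
T7 overlaps T4, T6.

Yes — it overlaps T4, T6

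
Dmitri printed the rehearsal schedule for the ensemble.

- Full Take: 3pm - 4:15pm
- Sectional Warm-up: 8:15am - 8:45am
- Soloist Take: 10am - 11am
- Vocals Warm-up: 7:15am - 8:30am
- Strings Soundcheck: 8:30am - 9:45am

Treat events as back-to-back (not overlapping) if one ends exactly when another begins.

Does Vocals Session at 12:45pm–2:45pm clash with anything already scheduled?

No — it doesn't clash with anything

Vocals Warm-up: ends 8:30am at or before Vocals Session starts 12:45pm → clear.
Sectional Warm-up: ends 8:45am at or before Vocals Session starts 12:45pm → clear.
Strings Soundcheck: ends 9:45am at or before Vocals Session starts 12:45pm → clear.
Soloist Take: ends 11am at or before Vocals Session starts 12:45pm → clear.
Full Take: starts 3pm at or after Vocals Session ends 2:45pm → clear.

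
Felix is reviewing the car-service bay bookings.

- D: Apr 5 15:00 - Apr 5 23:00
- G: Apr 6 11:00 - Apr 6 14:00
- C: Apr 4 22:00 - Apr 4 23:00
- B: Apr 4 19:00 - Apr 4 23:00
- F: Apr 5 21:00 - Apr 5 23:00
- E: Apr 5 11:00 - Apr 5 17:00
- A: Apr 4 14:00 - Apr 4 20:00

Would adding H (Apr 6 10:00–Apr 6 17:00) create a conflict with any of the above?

A: ends Apr 4 20:00 at or before H starts Apr 6 10:00 → clear.
B: ends Apr 4 23:00 at or before H starts Apr 6 10:00 → clear.
C: ends Apr 4 23:00 at or before H starts Apr 6 10:00 → clear.
E: ends Apr 5 17:00 at or before H starts Apr 6 10:00 → clear.
D: ends Apr 5 23:00 at or before H starts Apr 6 10:00 → clear.
F: ends Apr 5 23:00 at or before H starts Apr 6 10:00 → clear.
G: starts Apr 6 11:00 before H ends Apr 6 17:00, and ends Apr 6 14:00 after H starts Apr 6 10:00 → overlap.
H overlaps G.

Yes — it overlaps G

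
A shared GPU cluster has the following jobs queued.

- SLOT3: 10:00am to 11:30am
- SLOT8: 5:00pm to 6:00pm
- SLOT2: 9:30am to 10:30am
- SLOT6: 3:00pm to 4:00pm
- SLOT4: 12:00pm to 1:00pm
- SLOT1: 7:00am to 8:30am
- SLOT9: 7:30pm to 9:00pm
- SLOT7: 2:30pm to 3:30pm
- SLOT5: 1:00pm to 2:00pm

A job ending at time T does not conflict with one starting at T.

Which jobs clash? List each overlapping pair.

SLOT2 & SLOT3, SLOT6 & SLOT7

Sorted by start: SLOT1, SLOT2, SLOT3, SLOT4, SLOT5, SLOT7, SLOT6, SLOT8, SLOT9.
SLOT2 starts after SLOT1 ends — done with SLOT1.
SLOT3 starts before SLOT2 ends → SLOT2 and SLOT3 overlap.
SLOT4 starts after SLOT2 ends — done with SLOT2.
SLOT4 starts after SLOT3 ends — done with SLOT3.
SLOT5 starts exactly when SLOT4 ends (back-to-back, no overlap) — done with SLOT4.
SLOT7 starts after SLOT5 ends — done with SLOT5.
SLOT6 starts before SLOT7 ends → SLOT7 and SLOT6 overlap.
SLOT8 starts after SLOT7 ends — done with SLOT7.
SLOT8 starts after SLOT6 ends — done with SLOT6.
SLOT9 starts after SLOT8 ends.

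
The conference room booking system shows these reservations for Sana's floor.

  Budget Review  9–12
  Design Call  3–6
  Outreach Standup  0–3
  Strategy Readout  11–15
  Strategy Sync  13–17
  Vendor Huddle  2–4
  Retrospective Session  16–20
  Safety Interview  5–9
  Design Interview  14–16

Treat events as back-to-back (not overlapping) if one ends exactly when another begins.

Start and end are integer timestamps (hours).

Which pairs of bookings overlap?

Budget Review & Strategy Readout, Design Call & Safety Interview, Design Call & Vendor Huddle, Design Interview & Strategy Readout, Design Interview & Strategy Sync, Outreach Standup & Vendor Huddle, Retrospective Session & Strategy Sync, Strategy Readout & Strategy Sync

Check each pair: they overlap iff neither finishes before the other starts.
Sorted by start: Outreach Standup, Vendor Huddle, Design Call, Safety Interview, Budget Review, Strategy Readout, Strategy Sync, Design Interview, Retrospective Session.
Vendor Huddle starts before Outreach Standup ends → Outreach Standup and Vendor Huddle overlap.
Design Call starts exactly when Outreach Standup ends (back-to-back, no overlap), so Outreach Standup has no further overlaps.
Design Call starts before Vendor Huddle ends → Vendor Huddle and Design Call overlap.
Safety Interview starts after Vendor Huddle ends, so Vendor Huddle has no further overlaps.
Safety Interview starts before Design Call ends → Design Call and Safety Interview overlap.
Budget Review starts after Design Call ends, so Design Call has no further overlaps.
Budget Review starts exactly when Safety Interview ends (back-to-back, no overlap), so Safety Interview has no further overlaps.
Strategy Readout starts before Budget Review ends → Budget Review and Strategy Readout overlap.
Strategy Sync starts after Budget Review ends, so Budget Review has no further overlaps.
Strategy Sync starts before Strategy Readout ends → Strategy Readout and Strategy Sync overlap.
Design Interview starts before Strategy Readout ends → Strategy Readout and Design Interview overlap.
Retrospective Session starts after Strategy Readout ends.
Design Interview starts before Strategy Sync ends → Strategy Sync and Design Interview overlap.
Retrospective Session starts before Strategy Sync ends → Strategy Sync and Retrospective Session overlap.
Retrospective Session starts exactly when Design Interview ends (back-to-back, no overlap).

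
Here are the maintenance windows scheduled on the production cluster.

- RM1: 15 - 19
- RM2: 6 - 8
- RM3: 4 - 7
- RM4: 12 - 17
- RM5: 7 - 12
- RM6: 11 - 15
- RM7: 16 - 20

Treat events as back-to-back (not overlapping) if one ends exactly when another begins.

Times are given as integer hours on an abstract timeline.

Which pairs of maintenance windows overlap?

RM1 & RM4, RM1 & RM7, RM2 & RM3, RM2 & RM5, RM4 & RM6, RM4 & RM7, RM5 & RM6

Sorted by start: RM3, RM2, RM5, RM6, RM4, RM1, RM7.
RM2 starts before RM3 ends → RM3 and RM2 overlap.
RM5 starts exactly when RM3 ends (back-to-back, no overlap), so RM3 has no further overlaps.
RM5 starts before RM2 ends → RM2 and RM5 overlap.
RM6 starts after RM2 ends, so RM2 has no further overlaps.
RM6 starts before RM5 ends → RM5 and RM6 overlap.
RM4 starts exactly when RM5 ends (back-to-back, no overlap), so RM5 has no further overlaps.
RM4 starts before RM6 ends → RM6 and RM4 overlap.
RM1 starts exactly when RM6 ends (back-to-back, no overlap), so RM6 has no further overlaps.
RM1 starts before RM4 ends → RM4 and RM1 overlap.
RM7 starts before RM4 ends → RM4 and RM7 overlap.
RM7 starts before RM1 ends → RM1 and RM7 overlap.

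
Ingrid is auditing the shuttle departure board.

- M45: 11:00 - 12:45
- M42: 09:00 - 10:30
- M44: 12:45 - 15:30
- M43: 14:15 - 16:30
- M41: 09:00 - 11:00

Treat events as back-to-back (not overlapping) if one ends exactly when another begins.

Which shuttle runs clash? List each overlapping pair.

M41 & M42, M43 & M44

Check each pair: they overlap iff neither finishes before the other starts.
Sorted by start: M41, M42, M45, M44, M43.
M42 starts before M41 ends → M41 and M42 overlap.
M45 starts exactly when M41 ends (back-to-back, no overlap), so M41 has no further overlaps.
M45 starts after M42 ends, so M42 has no further overlaps.
M44 starts exactly when M45 ends (back-to-back, no overlap), so M45 has no further overlaps.
M43 starts before M44 ends → M44 and M43 overlap.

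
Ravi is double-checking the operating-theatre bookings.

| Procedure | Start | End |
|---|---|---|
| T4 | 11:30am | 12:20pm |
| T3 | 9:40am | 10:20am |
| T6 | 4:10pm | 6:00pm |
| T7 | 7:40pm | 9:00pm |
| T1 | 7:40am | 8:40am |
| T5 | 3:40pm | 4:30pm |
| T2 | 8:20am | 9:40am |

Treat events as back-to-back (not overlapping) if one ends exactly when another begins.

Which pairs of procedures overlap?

T1 & T2, T5 & T6

Sorted by start: T1, T2, T3, T4, T5, T6, T7.
T2 starts before T1 ends → T1 and T2 overlap.
T3 starts after T1 ends — done with T1.
T3 starts exactly when T2 ends (back-to-back, no overlap) — done with T2.
T4 starts after T3 ends — done with T3.
T5 starts after T4 ends — done with T4.
T6 starts before T5 ends → T5 and T6 overlap.
T7 starts after T5 ends.
T7 starts after T6 ends.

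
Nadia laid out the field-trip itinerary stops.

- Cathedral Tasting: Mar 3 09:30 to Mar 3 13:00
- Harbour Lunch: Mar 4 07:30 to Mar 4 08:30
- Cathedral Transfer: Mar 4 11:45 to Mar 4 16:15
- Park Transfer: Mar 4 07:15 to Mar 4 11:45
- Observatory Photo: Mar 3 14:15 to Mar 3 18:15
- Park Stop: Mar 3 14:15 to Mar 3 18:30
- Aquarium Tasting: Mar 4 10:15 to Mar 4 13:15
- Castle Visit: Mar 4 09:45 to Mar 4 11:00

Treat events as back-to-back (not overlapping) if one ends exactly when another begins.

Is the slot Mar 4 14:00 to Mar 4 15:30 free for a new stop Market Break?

Cathedral Tasting: ends Mar 3 13:00 at or before Market Break starts Mar 4 14:00 → clear.
Park Stop: ends Mar 3 18:30 at or before Market Break starts Mar 4 14:00 → clear.
Observatory Photo: ends Mar 3 18:15 at or before Market Break starts Mar 4 14:00 → clear.
Park Transfer: ends Mar 4 11:45 at or before Market Break starts Mar 4 14:00 → clear.
Harbour Lunch: ends Mar 4 08:30 at or before Market Break starts Mar 4 14:00 → clear.
Castle Visit: ends Mar 4 11:00 at or before Market Break starts Mar 4 14:00 → clear.
Aquarium Tasting: ends Mar 4 13:15 at or before Market Break starts Mar 4 14:00 → clear.
Cathedral Transfer: starts Mar 4 11:45 before Market Break ends Mar 4 15:30, and ends Mar 4 16:15 after Market Break starts Mar 4 14:00 → overlap.
Market Break overlaps Cathedral Transfer.

No — it overlaps Cathedral Transfer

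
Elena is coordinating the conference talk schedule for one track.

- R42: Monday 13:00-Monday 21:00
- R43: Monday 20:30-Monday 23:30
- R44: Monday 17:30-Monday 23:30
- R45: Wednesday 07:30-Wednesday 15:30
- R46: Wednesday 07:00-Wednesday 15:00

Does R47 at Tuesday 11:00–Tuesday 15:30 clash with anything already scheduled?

R42: ends Monday 21:00 at or before R47 starts Tuesday 11:00 → clear.
R44: ends Monday 23:30 at or before R47 starts Tuesday 11:00 → clear.
R43: ends Monday 23:30 at or before R47 starts Tuesday 11:00 → clear.
R46: starts Wednesday 07:00 at or after R47 ends Tuesday 15:30 → clear.
R45: starts Wednesday 07:30 at or after R47 ends Tuesday 15:30 → clear.

No — it doesn't clash with anything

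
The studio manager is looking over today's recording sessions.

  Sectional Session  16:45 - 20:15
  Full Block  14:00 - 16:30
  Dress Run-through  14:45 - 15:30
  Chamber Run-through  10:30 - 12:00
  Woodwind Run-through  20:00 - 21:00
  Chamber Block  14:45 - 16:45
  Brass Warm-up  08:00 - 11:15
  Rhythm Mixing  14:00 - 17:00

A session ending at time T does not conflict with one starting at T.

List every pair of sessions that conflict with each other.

Brass Warm-up & Chamber Run-through, Chamber Block & Dress Run-through, Chamber Block & Full Block, Chamber Block & Rhythm Mixing, Dress Run-through & Full Block, Dress Run-through & Rhythm Mixing, Full Block & Rhythm Mixing, Rhythm Mixing & Sectional Session, Sectional Session & Woodwind Run-through

Check each pair: they overlap iff neither finishes before the other starts.
Sorted by start: Brass Warm-up, Chamber Run-through, Rhythm Mixing, Full Block, Chamber Block, Dress Run-through, Sectional Session, Woodwind Run-through.
Chamber Run-through starts before Brass Warm-up ends → Brass Warm-up and Chamber Run-through overlap.
Rhythm Mixing starts after Brass Warm-up ends, so nothing later overlaps Brass Warm-up either.
Rhythm Mixing starts after Chamber Run-through ends, so nothing later overlaps Chamber Run-through either.
Full Block starts before Rhythm Mixing ends → Rhythm Mixing and Full Block overlap.
Chamber Block starts before Rhythm Mixing ends → Rhythm Mixing and Chamber Block overlap.
Dress Run-through starts before Rhythm Mixing ends → Rhythm Mixing and Dress Run-through overlap.
Sectional Session starts before Rhythm Mixing ends → Rhythm Mixing and Sectional Session overlap.
Woodwind Run-through starts after Rhythm Mixing ends.
Chamber Block starts before Full Block ends → Full Block and Chamber Block overlap.
Dress Run-through starts before Full Block ends → Full Block and Dress Run-through overlap.
Sectional Session starts after Full Block ends, so nothing later overlaps Full Block either.
Dress Run-through starts before Chamber Block ends → Chamber Block and Dress Run-through overlap.
Sectional Session starts exactly when Chamber Block ends (back-to-back, no overlap), so nothing later overlaps Chamber Block either.
Sectional Session starts after Dress Run-through ends, so nothing later overlaps Dress Run-through either.
Woodwind Run-through starts before Sectional Session ends → Sectional Session and Woodwind Run-through overlap.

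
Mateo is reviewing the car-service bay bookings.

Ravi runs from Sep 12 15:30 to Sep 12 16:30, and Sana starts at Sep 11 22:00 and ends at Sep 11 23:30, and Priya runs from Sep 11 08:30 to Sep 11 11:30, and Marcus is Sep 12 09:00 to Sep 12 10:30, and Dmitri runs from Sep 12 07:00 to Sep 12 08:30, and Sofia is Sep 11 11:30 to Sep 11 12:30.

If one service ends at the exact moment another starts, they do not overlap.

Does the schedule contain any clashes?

Two intervals overlap when each starts before the other ends.
Sorted by start: Priya, Sofia, Sana, Dmitri, Marcus, Ravi.
Sofia starts exactly when Priya ends (back-to-back, no overlap); Priya is clear from here.
Sana starts after Sofia ends; Sofia is clear from here.
Dmitri starts after Sana ends; Sana is clear from here.
Marcus starts after Dmitri ends; Dmitri is clear from here.
Ravi starts after Marcus ends.
Every pair is clear; the schedule has no overlaps.

No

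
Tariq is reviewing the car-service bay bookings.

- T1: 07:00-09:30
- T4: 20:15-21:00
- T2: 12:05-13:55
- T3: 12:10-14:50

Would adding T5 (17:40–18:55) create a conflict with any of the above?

T1: ends 09:30 at or before T5 starts 17:40 → clear.
T2: ends 13:55 at or before T5 starts 17:40 → clear.
T3: ends 14:50 at or before T5 starts 17:40 → clear.
T4: starts 20:15 at or after T5 ends 18:55 → clear.

No — it doesn't clash with anything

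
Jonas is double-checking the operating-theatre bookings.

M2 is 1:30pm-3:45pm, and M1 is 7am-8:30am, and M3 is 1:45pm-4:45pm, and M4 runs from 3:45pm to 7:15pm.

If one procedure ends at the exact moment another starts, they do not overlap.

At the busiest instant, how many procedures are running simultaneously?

Sweep the timeline, counting +1 at each start and −1 at each end (ends before starts at a tie):
7am start M1 → 1
8:30am end M1 → 0
1:30pm start M2 → 1
1:45pm start M3 → 2
3:45pm end M2 → 1
3:45pm start M4 → 2
4:45pm end M3 → 1
7:15pm end M4 → 0
Peak is 2, at 1:45pm (M2, M3).

2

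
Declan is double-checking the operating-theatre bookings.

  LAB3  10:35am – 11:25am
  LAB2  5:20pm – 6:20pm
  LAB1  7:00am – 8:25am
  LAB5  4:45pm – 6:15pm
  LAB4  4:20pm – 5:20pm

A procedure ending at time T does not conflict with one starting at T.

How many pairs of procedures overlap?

Sorted by start: LAB1, LAB3, LAB4, LAB5, LAB2.
LAB3 starts after LAB1 ends, so LAB1 has no further overlaps.
LAB4 starts after LAB3 ends, so LAB3 has no further overlaps.
LAB5 starts before LAB4 ends → LAB4 and LAB5 overlap.
LAB2 starts exactly when LAB4 ends (back-to-back, no overlap).
LAB2 starts before LAB5 ends → LAB5 and LAB2 overlap.
Overlapping pairs: LAB2 & LAB5, LAB4 & LAB5 — 2 in total.

2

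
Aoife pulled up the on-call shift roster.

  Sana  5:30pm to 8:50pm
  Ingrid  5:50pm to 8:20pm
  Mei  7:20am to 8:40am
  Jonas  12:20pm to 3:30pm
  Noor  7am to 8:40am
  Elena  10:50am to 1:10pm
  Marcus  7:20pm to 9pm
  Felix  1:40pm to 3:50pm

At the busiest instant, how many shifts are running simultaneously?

3

Walk through starts and ends in time order (an end at T is processed before a start at T):
7am start Noor → 1
7:20am start Mei → 2
8:40am end Mei → 1
8:40am end Noor → 0
10:50am start Elena → 1
12:20pm start Jonas → 2
1:10pm end Elena → 1
1:40pm start Felix → 2
3:30pm end Jonas → 1
3:50pm end Felix → 0
5:30pm start Sana → 1
5:50pm start Ingrid → 2
7:20pm start Marcus → 3
8:20pm end Ingrid → 2
8:50pm end Sana → 1
9pm end Marcus → 0
Peak is 3, at 7:20pm (Ingrid, Marcus, Sana).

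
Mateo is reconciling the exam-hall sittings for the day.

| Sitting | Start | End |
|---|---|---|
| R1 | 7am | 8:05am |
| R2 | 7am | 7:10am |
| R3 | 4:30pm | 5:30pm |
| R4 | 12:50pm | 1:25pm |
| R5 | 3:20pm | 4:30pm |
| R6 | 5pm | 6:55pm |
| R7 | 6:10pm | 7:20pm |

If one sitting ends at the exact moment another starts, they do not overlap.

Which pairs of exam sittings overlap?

Sorted by start: R1, R2, R4, R5, R3, R6, R7.
R2 starts before R1 ends → R1 and R2 overlap.
R4 starts after R1 ends — done with R1.
R4 starts after R2 ends — done with R2.
R5 starts after R4 ends — done with R4.
R3 starts exactly when R5 ends (back-to-back, no overlap) — done with R5.
R6 starts before R3 ends → R3 and R6 overlap.
R7 starts after R3 ends.
R7 starts before R6 ends → R6 and R7 overlap.

R1 & R2, R3 & R6, R6 & R7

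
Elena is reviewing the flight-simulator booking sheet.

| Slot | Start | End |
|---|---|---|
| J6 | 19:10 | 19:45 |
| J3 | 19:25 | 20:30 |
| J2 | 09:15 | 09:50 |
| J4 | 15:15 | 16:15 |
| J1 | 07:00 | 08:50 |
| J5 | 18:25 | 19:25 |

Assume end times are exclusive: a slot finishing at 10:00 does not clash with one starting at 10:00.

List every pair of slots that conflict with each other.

Sorted by start: J1, J2, J4, J5, J6, J3.
J2 starts after J1 ends, so J1 has no further overlaps.
J4 starts after J2 ends, so J2 has no further overlaps.
J5 starts after J4 ends, so J4 has no further overlaps.
J6 starts before J5 ends → J5 and J6 overlap.
J3 starts exactly when J5 ends (back-to-back, no overlap).
J3 starts before J6 ends → J6 and J3 overlap.

J3 & J6, J5 & J6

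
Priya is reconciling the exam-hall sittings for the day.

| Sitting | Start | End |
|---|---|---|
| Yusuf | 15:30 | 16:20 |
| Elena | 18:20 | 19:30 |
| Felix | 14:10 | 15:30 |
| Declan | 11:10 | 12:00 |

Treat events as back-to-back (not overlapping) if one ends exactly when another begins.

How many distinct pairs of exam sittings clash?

Sorted by start: Declan, Felix, Yusuf, Elena.
Felix starts after Declan ends, so nothing later overlaps Declan either.
Yusuf starts exactly when Felix ends (back-to-back, no overlap), so nothing later overlaps Felix either.
Elena starts after Yusuf ends.
No pair overlaps.

0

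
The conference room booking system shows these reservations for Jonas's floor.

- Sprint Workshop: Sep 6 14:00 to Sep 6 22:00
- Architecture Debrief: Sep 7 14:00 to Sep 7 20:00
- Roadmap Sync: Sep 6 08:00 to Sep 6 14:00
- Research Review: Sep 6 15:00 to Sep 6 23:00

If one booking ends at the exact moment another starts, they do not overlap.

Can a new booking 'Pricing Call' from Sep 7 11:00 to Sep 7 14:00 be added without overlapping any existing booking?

Roadmap Sync: ends Sep 6 14:00 at or before Pricing Call starts Sep 7 11:00 → clear.
Sprint Workshop: ends Sep 6 22:00 at or before Pricing Call starts Sep 7 11:00 → clear.
Research Review: ends Sep 6 23:00 at or before Pricing Call starts Sep 7 11:00 → clear.
Architecture Debrief: starts Sep 7 14:00 at or after Pricing Call ends Sep 7 14:00 → clear.

Yes — the slot is free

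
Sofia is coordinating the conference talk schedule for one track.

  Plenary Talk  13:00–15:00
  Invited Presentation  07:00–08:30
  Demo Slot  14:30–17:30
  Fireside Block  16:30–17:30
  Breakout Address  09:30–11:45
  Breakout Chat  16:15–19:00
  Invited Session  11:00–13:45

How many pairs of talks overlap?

Check each pair: they overlap iff neither finishes before the other starts.
Sorted by start: Invited Presentation, Breakout Address, Invited Session, Plenary Talk, Demo Slot, Breakout Chat, Fireside Block.
Breakout Address starts after Invited Presentation ends — done with Invited Presentation.
Invited Session starts before Breakout Address ends → Breakout Address and Invited Session overlap.
Plenary Talk starts after Breakout Address ends — done with Breakout Address.
Plenary Talk starts before Invited Session ends → Invited Session and Plenary Talk overlap.
Demo Slot starts after Invited Session ends — done with Invited Session.
Demo Slot starts before Plenary Talk ends → Plenary Talk and Demo Slot overlap.
Breakout Chat starts after Plenary Talk ends — done with Plenary Talk.
Breakout Chat starts before Demo Slot ends → Demo Slot and Breakout Chat overlap.
Fireside Block starts before Demo Slot ends → Demo Slot and Fireside Block overlap.
Fireside Block starts before Breakout Chat ends → Breakout Chat and Fireside Block overlap.
Overlapping pairs: Breakout Address & Invited Session, Breakout Chat & Demo Slot, Breakout Chat & Fireside Block, Demo Slot & Fireside Block, Demo Slot & Plenary Talk, Invited Session & Plenary Talk — 6 in total.

6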